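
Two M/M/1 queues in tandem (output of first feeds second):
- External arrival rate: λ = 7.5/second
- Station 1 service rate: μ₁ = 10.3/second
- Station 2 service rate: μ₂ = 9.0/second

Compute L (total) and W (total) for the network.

By Jackson's theorem, each station behaves as independent M/M/1.
Station 1: ρ₁ = 7.5/10.3 = 0.7282, L₁ = ρ₁/(1-ρ₁) = λ/(μ₁-λ) = 7.5/2.80 = 2.6786
Station 2: ρ₂ = 7.5/9.0 = 0.8333, L₂ = ρ₂/(1-ρ₂) = λ/(μ₂-λ) = 7.5/1.50 = 5.0000
Total: L = L₁ + L₂ = 2.6786 + 5.0000 = 7.6786
W = L/λ = 7.6786/7.5 = 1.0238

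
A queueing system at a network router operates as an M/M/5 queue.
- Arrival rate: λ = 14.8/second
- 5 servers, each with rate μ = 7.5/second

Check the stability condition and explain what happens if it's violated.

Stability requires ρ = λ/(cμ) < 1
ρ = 14.8/(5 × 7.5) = 14.8/37.50 = 0.3947
Since 0.3947 < 1, the system is STABLE.
The servers are busy 39.47% of the time.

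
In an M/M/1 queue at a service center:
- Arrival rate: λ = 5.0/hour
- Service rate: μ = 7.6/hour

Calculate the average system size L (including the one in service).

ρ = λ/μ = 5.0/7.6 = 0.6579
For M/M/1: L = λ/(μ-λ)
L = 5.0/(7.6-5.0) = 5.0/2.60
L = 1.9231 customers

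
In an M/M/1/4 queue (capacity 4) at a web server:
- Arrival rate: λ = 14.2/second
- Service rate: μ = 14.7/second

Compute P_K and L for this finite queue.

ρ = λ/μ = 14.2/14.7 = 0.96599
P₀ = (1-ρ)/(1-ρ^(K+1)) = (1-0.96599)/(1-0.96599^5) = 0.034010/0.15887 = 0.2141
P_K = P₀×ρ^K = 0.2141 × 0.96599^4 = 0.2141 × 0.8707 = 0.1864
Blocking probability P_4 = 0.1864 (18.64%)
L = ρ[1 - (K+1)ρ^K + Kρ^(K+1)] / [(1-ρ)(1-ρ^(K+1))]
L = 0.96599 × (1 - 5×0.870744 + 4×0.841130) / ((1 - 0.96599) × (1 - 0.841130)) = 1.9308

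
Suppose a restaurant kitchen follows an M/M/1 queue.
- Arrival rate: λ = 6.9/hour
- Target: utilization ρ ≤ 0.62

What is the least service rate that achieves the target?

ρ = λ/μ, so μ = λ/ρ
μ ≥ 6.9/0.62 = 11.1290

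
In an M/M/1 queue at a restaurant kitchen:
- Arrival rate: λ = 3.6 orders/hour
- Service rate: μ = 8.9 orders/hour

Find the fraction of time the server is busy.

Server utilization: ρ = λ/μ
ρ = 3.6/8.9 = 0.4045
The server is busy 40.45% of the time.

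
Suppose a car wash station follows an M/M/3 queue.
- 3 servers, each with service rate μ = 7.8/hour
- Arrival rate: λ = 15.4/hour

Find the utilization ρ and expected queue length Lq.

Traffic intensity: ρ = λ/(cμ) = 15.4/(3×7.8) = 0.6581
Since ρ = 0.6581 < 1, system is stable.
Offered load a = λ/μ = cρ = 15.4/7.8 = 1.9744
P₀ = [ Σₙ₌₀^2 aⁿ/n! + a^3/(3!(1-ρ)) ]⁻¹
Σ = a^0/0! + a^1/1! + a^2/2! = 1.0000 + 1.9744 + 1.9490 = 4.9234
a^3/(3!(1-ρ)) = 7.6962/(6 × 0.34188) = 3.7519
P₀ = 1/(4.9234 + 3.7519) = 0.1153
Lq = P₀·a^3·ρ / (3!(1-ρ)²) = 0.11527 × 7.6962 × 0.65812 / (6 × 0.11688) = 0.8325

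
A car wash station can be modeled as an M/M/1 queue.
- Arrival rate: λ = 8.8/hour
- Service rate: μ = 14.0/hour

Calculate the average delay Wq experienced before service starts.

First, compute utilization: ρ = λ/μ = 8.8/14.0 = 0.6286
For M/M/1: Wq = λ/(μ(μ-λ))
Wq = 8.8/(14.0 × (14.0-8.8))
Wq = 8.8/(14.0 × 5.20)
Wq = 0.1209 hours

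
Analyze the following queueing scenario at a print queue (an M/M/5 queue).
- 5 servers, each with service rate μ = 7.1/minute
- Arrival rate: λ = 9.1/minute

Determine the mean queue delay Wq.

Traffic intensity: ρ = λ/(cμ) = 9.1/(5×7.1) = 0.2563
Since ρ = 0.2563 < 1, system is stable.
Offered load a = λ/μ = cρ = 9.1/7.1 = 1.2817
P₀ = [ Σₙ₌₀^4 aⁿ/n! + a^5/(5!(1-ρ)) ]⁻¹
Σ = a^0/0! + a^1/1! + a^2/2! + a^3/3! + a^4/4! = 1.0000 + 1.2817 + 0.8214 + 0.3509 + 0.1124 = 3.5664
a^5/(5!(1-ρ)) = 3.4587/(120 × 0.7437) = 0.03876
P₀ = 1/(3.5664 + 0.03876) = 0.2774
Lq = P₀·a^5·ρ / (5!(1-ρ)²) = 0.2774 × 3.4587 × 0.2563 / (120 × 0.5530) = 0.003706
Wq = Lq/λ = 0.0037057/9.1 = 0.0004072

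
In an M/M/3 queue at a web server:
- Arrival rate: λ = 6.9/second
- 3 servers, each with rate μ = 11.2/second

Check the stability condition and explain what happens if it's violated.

Stability requires ρ = λ/(cμ) < 1
ρ = 6.9/(3 × 11.2) = 6.9/33.60 = 0.2054
Since 0.2054 < 1, the system is STABLE.
The servers are busy 20.54% of the time.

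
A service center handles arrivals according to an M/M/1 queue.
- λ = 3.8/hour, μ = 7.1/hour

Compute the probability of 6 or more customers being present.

ρ = λ/μ = 3.8/7.1 = 0.5352
P(N ≥ n) = ρⁿ
P(N ≥ 6) = 0.5352^6
P(N ≥ 6) = 0.02350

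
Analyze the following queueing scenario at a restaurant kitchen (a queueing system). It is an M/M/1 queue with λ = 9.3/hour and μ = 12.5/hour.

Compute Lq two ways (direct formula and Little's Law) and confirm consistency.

Method 1 (direct): Lq = λ²/(μ(μ-λ)) = 86.49/(12.5 × 3.20) = 2.1623

Method 2 (Little's Law):
W = 1/(μ-λ) = 1/3.20 = 0.3125
Wq = W - 1/μ = 0.3125 - 0.08000 = 0.2325
Lq = λWq = 9.3 × 0.2325 = 2.1623 ✔ (matches Method 1)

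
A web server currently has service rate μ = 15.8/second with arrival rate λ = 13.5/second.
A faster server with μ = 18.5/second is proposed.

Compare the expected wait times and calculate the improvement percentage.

System 1: ρ₁ = 13.5/15.8 = 0.8544, W₁ = 1/(15.8-13.5) = 0.4348
System 2: ρ₂ = 13.5/18.5 = 0.7297, W₂ = 1/(18.5-13.5) = 0.2000
Improvement: (W₁-W₂)/W₁ = (0.4348-0.2000)/0.4348 = 54.00%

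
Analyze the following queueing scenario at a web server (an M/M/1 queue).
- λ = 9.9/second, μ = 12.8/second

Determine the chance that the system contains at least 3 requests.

ρ = λ/μ = 9.9/12.8 = 0.77344
P(N ≥ n) = ρⁿ
P(N ≥ 3) = 0.77344^3
P(N ≥ 3) = 0.4627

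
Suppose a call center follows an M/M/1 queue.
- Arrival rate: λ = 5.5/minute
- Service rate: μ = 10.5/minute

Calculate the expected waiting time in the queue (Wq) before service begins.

First, compute utilization: ρ = λ/μ = 5.5/10.5 = 0.5238
For M/M/1: Wq = λ/(μ(μ-λ))
Wq = 5.5/(10.5 × (10.5-5.5))
Wq = 5.5/(10.5 × 5.00)
Wq = 0.1048 minutes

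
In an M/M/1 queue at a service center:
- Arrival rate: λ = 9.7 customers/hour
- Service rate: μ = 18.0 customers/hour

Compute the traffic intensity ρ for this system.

Server utilization: ρ = λ/μ
ρ = 9.7/18.0 = 0.5389
The server is busy 53.89% of the time.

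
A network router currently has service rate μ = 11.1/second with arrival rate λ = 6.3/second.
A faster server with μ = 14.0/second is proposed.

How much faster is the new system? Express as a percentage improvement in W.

System 1: ρ₁ = 6.3/11.1 = 0.5676, W₁ = 1/(11.1-6.3) = 0.20833
System 2: ρ₂ = 6.3/14.0 = 0.4500, W₂ = 1/(14.0-6.3) = 0.12987
Improvement: (W₁-W₂)/W₁ = (0.20833-0.12987)/0.20833 = 37.66%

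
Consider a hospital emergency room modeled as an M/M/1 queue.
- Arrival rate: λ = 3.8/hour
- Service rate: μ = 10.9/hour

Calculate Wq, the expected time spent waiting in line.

First, compute utilization: ρ = λ/μ = 3.8/10.9 = 0.3486
For M/M/1: Wq = λ/(μ(μ-λ))
Wq = 3.8/(10.9 × (10.9-3.8))
Wq = 3.8/(10.9 × 7.10)
Wq = 0.04910 hours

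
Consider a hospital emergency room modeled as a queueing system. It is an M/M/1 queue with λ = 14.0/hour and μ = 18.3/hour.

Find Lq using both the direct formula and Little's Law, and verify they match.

Method 1 (direct): Lq = λ²/(μ(μ-λ)) = 196.00/(18.3 × 4.30) = 2.4908

Method 2 (Little's Law):
W = 1/(μ-λ) = 1/4.30 = 0.232558
Wq = W - 1/μ = 0.232558 - 0.0546448 = 0.177913
Lq = λWq = 14.0 × 0.177913 = 2.4908 ✔ (matches Method 1)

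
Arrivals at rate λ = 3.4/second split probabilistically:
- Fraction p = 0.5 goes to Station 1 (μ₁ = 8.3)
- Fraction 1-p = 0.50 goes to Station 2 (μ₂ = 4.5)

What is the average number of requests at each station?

Effective rates: λ₁ = 3.4×0.5 = 1.7, λ₂ = 3.4×0.50 = 1.7
Station 1: ρ₁ = 1.7/8.3 = 0.20482, L₁ = ρ₁/(1-ρ₁) = 0.20482/(1-0.20482) = 0.2576
Station 2: ρ₂ = 1.7/4.5 = 0.37778, L₂ = ρ₂/(1-ρ₂) = 0.37778/(1-0.37778) = 0.6071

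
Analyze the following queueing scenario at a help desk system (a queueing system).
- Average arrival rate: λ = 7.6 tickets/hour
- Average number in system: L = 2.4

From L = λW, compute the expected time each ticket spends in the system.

Little's Law: L = λW, so W = L/λ
W = 2.4/7.6 = 0.3158 hours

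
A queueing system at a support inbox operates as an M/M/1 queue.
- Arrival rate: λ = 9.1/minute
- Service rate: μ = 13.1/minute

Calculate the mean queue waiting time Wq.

First, compute utilization: ρ = λ/μ = 9.1/13.1 = 0.6947
For M/M/1: Wq = λ/(μ(μ-λ))
Wq = 9.1/(13.1 × (13.1-9.1))
Wq = 9.1/(13.1 × 4.00)
Wq = 0.1737 minutes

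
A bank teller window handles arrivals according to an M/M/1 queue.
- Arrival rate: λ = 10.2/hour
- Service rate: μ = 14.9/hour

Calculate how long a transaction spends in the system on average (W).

First, compute utilization: ρ = λ/μ = 10.2/14.9 = 0.6846
For M/M/1: W = 1/(μ-λ)
W = 1/(14.9-10.2) = 1/4.70
W = 0.2128 hours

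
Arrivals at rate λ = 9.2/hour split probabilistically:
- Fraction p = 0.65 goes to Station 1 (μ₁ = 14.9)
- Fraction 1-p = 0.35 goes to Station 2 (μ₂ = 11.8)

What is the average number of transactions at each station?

Effective rates: λ₁ = 9.2×0.65 = 5.98, λ₂ = 9.2×0.35 = 3.22
Station 1: ρ₁ = 5.98/14.9 = 0.40134, L₁ = ρ₁/(1-ρ₁) = 0.40134/(1-0.40134) = 0.6704
Station 2: ρ₂ = 3.22/11.8 = 0.2729, L₂ = ρ₂/(1-ρ₂) = 0.2729/(1-0.2729) = 0.3753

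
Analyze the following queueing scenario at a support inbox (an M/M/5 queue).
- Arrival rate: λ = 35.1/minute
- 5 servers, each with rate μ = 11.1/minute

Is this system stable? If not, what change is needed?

Stability requires ρ = λ/(cμ) < 1
ρ = 35.1/(5 × 11.1) = 35.1/55.50 = 0.6324
Since 0.6324 < 1, the system is STABLE.
The servers are busy 63.24% of the time.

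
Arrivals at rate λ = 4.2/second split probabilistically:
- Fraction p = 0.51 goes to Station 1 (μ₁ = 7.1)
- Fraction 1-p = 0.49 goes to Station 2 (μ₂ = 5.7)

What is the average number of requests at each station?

Effective rates: λ₁ = 4.2×0.51 = 2.142, λ₂ = 4.2×0.49 = 2.058
Station 1: ρ₁ = 2.142/7.1 = 0.3017, L₁ = ρ₁/(1-ρ₁) = 0.3017/(1-0.3017) = 0.4320
Station 2: ρ₂ = 2.058/5.7 = 0.36105, L₂ = ρ₂/(1-ρ₂) = 0.36105/(1-0.36105) = 0.5651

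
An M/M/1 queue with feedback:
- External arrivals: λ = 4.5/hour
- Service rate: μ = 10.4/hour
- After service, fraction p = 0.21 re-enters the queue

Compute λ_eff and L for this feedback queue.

Effective arrival rate: λ_eff = λ/(1-p) = 4.5/(1-0.21) = 4.5/0.79 = 5.6962
ρ = λ_eff/μ = 5.6962/10.4 = 0.54771
L = ρ/(1-ρ) = 0.54771/(1-0.54771) = 1.2110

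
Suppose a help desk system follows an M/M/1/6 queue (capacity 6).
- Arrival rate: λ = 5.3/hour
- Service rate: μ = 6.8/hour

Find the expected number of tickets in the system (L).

ρ = λ/μ = 5.3/6.8 = 0.779412
P₀ = (1-ρ)/(1-ρ^(K+1)) = (1-0.779412)/(1-0.779412^7) = 0.2206/0.8253 = 0.2673
P_K = P₀×ρ^K = 0.26729 × 0.779412^6 = 0.26729 × 0.22418 = 0.05992
L = ρ[1 - (K+1)ρ^K + Kρ^(K+1)] / [(1-ρ)(1-ρ^(K+1))]
L = 0.779412 × (1 - 7×0.22418 + 6×0.17473) / ((1 - 0.779412) × (1 - 0.17473)) = 2.0513 tickets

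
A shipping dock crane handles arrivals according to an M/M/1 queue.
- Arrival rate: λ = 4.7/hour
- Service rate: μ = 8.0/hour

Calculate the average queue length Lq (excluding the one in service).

ρ = λ/μ = 4.7/8.0 = 0.5875
For M/M/1: Lq = λ²/(μ(μ-λ))
Lq = 22.09/(8.0 × 3.30)
Lq = 0.8367 containers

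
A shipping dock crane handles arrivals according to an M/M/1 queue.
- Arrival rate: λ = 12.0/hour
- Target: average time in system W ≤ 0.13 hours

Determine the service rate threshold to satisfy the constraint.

For M/M/1: W = 1/(μ-λ)
Need W ≤ 0.13, so 1/(μ-λ) ≤ 0.13
μ - λ ≥ 1/0.13 = 7.6923
μ ≥ 12.0 + 7.6923 = 19.6923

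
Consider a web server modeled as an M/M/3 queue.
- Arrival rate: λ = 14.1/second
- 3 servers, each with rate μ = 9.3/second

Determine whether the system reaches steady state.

Stability requires ρ = λ/(cμ) < 1
ρ = 14.1/(3 × 9.3) = 14.1/27.90 = 0.5054
Since 0.5054 < 1, the system is STABLE.
The servers are busy 50.54% of the time.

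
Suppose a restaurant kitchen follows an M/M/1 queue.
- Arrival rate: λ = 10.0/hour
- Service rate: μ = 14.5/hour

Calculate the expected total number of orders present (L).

ρ = λ/μ = 10.0/14.5 = 0.6897
For M/M/1: L = λ/(μ-λ)
L = 10.0/(14.5-10.0) = 10.0/4.50
L = 2.2222 orders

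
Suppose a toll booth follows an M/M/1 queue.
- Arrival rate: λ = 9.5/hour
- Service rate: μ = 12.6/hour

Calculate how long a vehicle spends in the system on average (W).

First, compute utilization: ρ = λ/μ = 9.5/12.6 = 0.7540
For M/M/1: W = 1/(μ-λ)
W = 1/(12.6-9.5) = 1/3.10
W = 0.3226 hours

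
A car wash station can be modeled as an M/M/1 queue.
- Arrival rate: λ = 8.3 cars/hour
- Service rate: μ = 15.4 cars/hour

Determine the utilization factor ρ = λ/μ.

Server utilization: ρ = λ/μ
ρ = 8.3/15.4 = 0.5390
The server is busy 53.90% of the time.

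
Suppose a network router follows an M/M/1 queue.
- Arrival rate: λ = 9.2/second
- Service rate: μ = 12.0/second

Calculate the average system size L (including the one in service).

ρ = λ/μ = 9.2/12.0 = 0.7667
For M/M/1: L = λ/(μ-λ)
L = 9.2/(12.0-9.2) = 9.2/2.80
L = 3.2857 packets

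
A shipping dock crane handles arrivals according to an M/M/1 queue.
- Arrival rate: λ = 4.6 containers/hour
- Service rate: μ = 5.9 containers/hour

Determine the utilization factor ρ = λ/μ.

Server utilization: ρ = λ/μ
ρ = 4.6/5.9 = 0.7797
The server is busy 77.97% of the time.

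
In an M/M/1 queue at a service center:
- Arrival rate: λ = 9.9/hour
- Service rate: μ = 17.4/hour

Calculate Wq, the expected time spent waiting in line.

First, compute utilization: ρ = λ/μ = 9.9/17.4 = 0.5690
For M/M/1: Wq = λ/(μ(μ-λ))
Wq = 9.9/(17.4 × (17.4-9.9))
Wq = 9.9/(17.4 × 7.50)
Wq = 0.07586 hours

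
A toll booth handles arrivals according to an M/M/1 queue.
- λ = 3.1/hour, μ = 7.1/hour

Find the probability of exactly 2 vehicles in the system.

ρ = λ/μ = 3.1/7.1 = 0.4366
P(n) = (1-ρ)ρⁿ
P(2) = (1-0.4366) × 0.4366^2
P(2) = 0.5634 × 0.1906
P(2) = 0.1074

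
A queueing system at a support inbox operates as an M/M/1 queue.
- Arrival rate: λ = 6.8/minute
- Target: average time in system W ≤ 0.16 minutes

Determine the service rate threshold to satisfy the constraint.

For M/M/1: W = 1/(μ-λ)
Need W ≤ 0.16, so 1/(μ-λ) ≤ 0.16
μ - λ ≥ 1/0.16 = 6.2500
μ ≥ 6.8 + 6.2500 = 13.0500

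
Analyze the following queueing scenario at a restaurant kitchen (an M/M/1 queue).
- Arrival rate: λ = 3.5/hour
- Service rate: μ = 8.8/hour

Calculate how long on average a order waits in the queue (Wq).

First, compute utilization: ρ = λ/μ = 3.5/8.8 = 0.3977
For M/M/1: Wq = λ/(μ(μ-λ))
Wq = 3.5/(8.8 × (8.8-3.5))
Wq = 3.5/(8.8 × 5.30)
Wq = 0.07504 hours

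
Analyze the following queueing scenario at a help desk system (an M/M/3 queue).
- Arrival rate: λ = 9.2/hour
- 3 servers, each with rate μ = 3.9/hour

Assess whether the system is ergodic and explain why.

Stability requires ρ = λ/(cμ) < 1
ρ = 9.2/(3 × 3.9) = 9.2/11.70 = 0.7863
Since 0.7863 < 1, the system is STABLE.
The servers are busy 78.63% of the time.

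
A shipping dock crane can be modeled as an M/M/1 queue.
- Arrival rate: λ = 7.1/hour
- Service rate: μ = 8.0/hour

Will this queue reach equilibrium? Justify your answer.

Stability requires ρ = λ/(cμ) < 1
ρ = 7.1/(1 × 8.0) = 7.1/8.00 = 0.8875
Since 0.8875 < 1, the system is STABLE.
The server is busy 88.75% of the time.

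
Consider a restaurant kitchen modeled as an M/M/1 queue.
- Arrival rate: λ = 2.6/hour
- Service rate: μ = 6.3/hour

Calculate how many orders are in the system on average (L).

ρ = λ/μ = 2.6/6.3 = 0.4127
For M/M/1: L = λ/(μ-λ)
L = 2.6/(6.3-2.6) = 2.6/3.70
L = 0.7027 orders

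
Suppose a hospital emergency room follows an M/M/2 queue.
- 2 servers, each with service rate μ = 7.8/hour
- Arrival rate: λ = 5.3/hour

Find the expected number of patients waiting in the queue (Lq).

Traffic intensity: ρ = λ/(cμ) = 5.3/(2×7.8) = 0.3397
Since ρ = 0.3397 < 1, system is stable.
Offered load a = λ/μ = cρ = 5.3/7.8 = 0.6795
P₀ = [ Σₙ₌₀^1 aⁿ/n! + a^2/(2!(1-ρ)) ]⁻¹
Σ = a^0/0! + a^1/1! = 1.0000 + 0.6795 = 1.6795
a^2/(2!(1-ρ)) = 0.4617/(2 × 0.6603) = 0.3496
P₀ = 1/(1.6795 + 0.3496) = 0.4928
Lq = P₀·a^2·ρ / (2!(1-ρ)²) = 0.4928 × 0.4617 × 0.3397 / (2 × 0.4359) = 0.08866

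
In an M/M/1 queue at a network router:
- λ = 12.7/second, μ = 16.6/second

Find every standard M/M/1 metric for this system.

Step 1: ρ = λ/μ = 12.7/16.6 = 0.7651
Step 2: L = λ/(μ-λ) = 12.7/3.90 = 3.2564
Step 3: Lq = λ²/(μ(μ-λ)) = 161.29/(16.6×3.90) = 2.4914
Step 4: W = 1/(μ-λ) = 1/3.90 = 0.25641
Step 5: Wq = λ/(μ(μ-λ)) = 12.7/(16.6×3.90) = 0.1962
Step 6: P(0) = 1-ρ = 0.2349
Verify: L = λW = 12.7×0.25641 = 3.2564 ✔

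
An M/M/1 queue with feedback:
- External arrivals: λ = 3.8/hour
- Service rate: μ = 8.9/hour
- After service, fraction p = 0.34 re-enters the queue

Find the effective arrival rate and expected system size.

Effective arrival rate: λ_eff = λ/(1-p) = 3.8/(1-0.34) = 3.8/0.66 = 5.7576
ρ = λ_eff/μ = 5.7576/8.9 = 0.64692
L = ρ/(1-ρ) = 0.64692/(1-0.64692) = 1.8322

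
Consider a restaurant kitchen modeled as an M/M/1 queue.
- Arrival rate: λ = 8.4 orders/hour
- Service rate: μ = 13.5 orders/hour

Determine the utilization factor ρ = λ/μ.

Server utilization: ρ = λ/μ
ρ = 8.4/13.5 = 0.6222
The server is busy 62.22% of the time.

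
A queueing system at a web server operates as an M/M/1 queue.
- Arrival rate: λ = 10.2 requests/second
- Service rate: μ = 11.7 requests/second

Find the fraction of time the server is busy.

Server utilization: ρ = λ/μ
ρ = 10.2/11.7 = 0.8718
The server is busy 87.18% of the time.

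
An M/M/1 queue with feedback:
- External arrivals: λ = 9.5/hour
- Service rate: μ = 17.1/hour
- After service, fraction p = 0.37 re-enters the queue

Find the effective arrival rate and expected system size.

Effective arrival rate: λ_eff = λ/(1-p) = 9.5/(1-0.37) = 9.5/0.63 = 15.079365
ρ = λ_eff/μ = 15.079365/17.1 = 0.881834
L = ρ/(1-ρ) = 0.881834/(1-0.881834) = 7.4627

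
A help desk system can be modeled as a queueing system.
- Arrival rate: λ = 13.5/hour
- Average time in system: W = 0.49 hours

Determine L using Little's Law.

Little's Law: L = λW
L = 13.5 × 0.49 = 6.6150 tickets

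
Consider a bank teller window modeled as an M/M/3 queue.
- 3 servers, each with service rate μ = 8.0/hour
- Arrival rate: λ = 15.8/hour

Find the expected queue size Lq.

Traffic intensity: ρ = λ/(cμ) = 15.8/(3×8.0) = 0.6583
Since ρ = 0.6583 < 1, system is stable.
Offered load a = λ/μ = cρ = 15.8/8.0 = 1.9750
P₀ = [ Σₙ₌₀^2 aⁿ/n! + a^3/(3!(1-ρ)) ]⁻¹
Σ = a^0/0! + a^1/1! + a^2/2! = 1.0000 + 1.9750 + 1.9503 = 4.9253
a^3/(3!(1-ρ)) = 7.7037/(6 × 0.34167) = 3.7579
P₀ = 1/(4.9253 + 3.7579) = 0.1152
Lq = P₀·a^3·ρ / (3!(1-ρ)²) = 0.115164 × 7.70373 × 0.658333 / (6 × 0.116736) = 0.8339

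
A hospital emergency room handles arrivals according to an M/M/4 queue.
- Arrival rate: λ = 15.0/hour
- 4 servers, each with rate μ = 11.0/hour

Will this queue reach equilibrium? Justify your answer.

Stability requires ρ = λ/(cμ) < 1
ρ = 15.0/(4 × 11.0) = 15.0/44.00 = 0.3409
Since 0.3409 < 1, the system is STABLE.
The servers are busy 34.09% of the time.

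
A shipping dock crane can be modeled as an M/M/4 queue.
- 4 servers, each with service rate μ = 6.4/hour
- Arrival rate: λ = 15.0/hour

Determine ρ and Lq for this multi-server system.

Traffic intensity: ρ = λ/(cμ) = 15.0/(4×6.4) = 0.5859
Since ρ = 0.5859 < 1, system is stable.
Offered load a = λ/μ = cρ = 15.0/6.4 = 2.3438
P₀ = [ Σₙ₌₀^3 aⁿ/n! + a^4/(4!(1-ρ)) ]⁻¹
Σ = a^0/0! + a^1/1! + a^2/2! + a^3/3! = 1.00000 + 2.34375 + 2.74658 + 2.14577 = 8.2361
a^4/(4!(1-ρ)) = 30.1749/(24 × 0.41406) = 3.0365
P₀ = 1/(8.2361 + 3.0365) = 0.08871
Lq = P₀·a^4·ρ / (4!(1-ρ)²) = 0.088711 × 30.1749 × 0.58594 / (24 × 0.17145) = 0.3812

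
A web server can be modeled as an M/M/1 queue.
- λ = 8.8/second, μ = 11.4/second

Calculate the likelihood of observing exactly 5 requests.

ρ = λ/μ = 8.8/11.4 = 0.7719
P(n) = (1-ρ)ρⁿ
P(5) = (1-0.7719) × 0.7719^5
P(5) = 0.22810 × 0.27403
P(5) = 0.06251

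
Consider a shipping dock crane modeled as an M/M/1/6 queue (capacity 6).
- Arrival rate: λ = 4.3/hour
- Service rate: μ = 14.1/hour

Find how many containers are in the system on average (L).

ρ = λ/μ = 4.3/14.1 = 0.304965
P₀ = (1-ρ)/(1-ρ^(K+1)) = (1-0.304965)/(1-0.304965^7) = 0.69504/0.99975 = 0.6952
P_K = P₀×ρ^K = 0.6952 × 0.304965^6 = 0.6952 × 0.0008045 = 0.0005593
L = ρ[1 - (K+1)ρ^K + Kρ^(K+1)] / [(1-ρ)(1-ρ^(K+1))]
L = 0.304965 × (1 - 7×0.0008045 + 6×0.0002453) / ((1 - 0.304965) × (1 - 0.0002453)) = 0.4371 containers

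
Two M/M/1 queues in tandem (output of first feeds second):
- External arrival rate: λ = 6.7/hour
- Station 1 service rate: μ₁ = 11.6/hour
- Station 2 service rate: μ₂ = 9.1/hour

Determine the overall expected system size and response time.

By Jackson's theorem, each station behaves as independent M/M/1.
Station 1: ρ₁ = 6.7/11.6 = 0.5776, L₁ = ρ₁/(1-ρ₁) = λ/(μ₁-λ) = 6.7/4.90 = 1.3673
Station 2: ρ₂ = 6.7/9.1 = 0.7363, L₂ = ρ₂/(1-ρ₂) = λ/(μ₂-λ) = 6.7/2.40 = 2.7917
Total: L = L₁ + L₂ = 1.3673 + 2.7917 = 4.1590
W = L/λ = 4.1590/6.7 = 0.6207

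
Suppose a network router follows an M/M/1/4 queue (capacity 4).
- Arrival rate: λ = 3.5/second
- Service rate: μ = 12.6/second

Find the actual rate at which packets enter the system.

ρ = λ/μ = 3.5/12.6 = 0.27778
P₀ = (1-ρ)/(1-ρ^(K+1)) = (1-0.27778)/(1-0.27778^5) = 0.7222/0.9983 = 0.7234
P_K = P₀×ρ^K = 0.7234 × 0.27778^4 = 0.7234 × 0.005954 = 0.004307
λ_eff = λ(1-P_K) = 3.5 × (1 - 0.004307) = 3.5 × 0.9957 = 3.4849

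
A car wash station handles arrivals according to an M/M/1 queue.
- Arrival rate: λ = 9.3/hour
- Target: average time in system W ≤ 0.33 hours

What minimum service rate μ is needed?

For M/M/1: W = 1/(μ-λ)
Need W ≤ 0.33, so 1/(μ-λ) ≤ 0.33
μ - λ ≥ 1/0.33 = 3.0303
μ ≥ 9.3 + 3.0303 = 12.3303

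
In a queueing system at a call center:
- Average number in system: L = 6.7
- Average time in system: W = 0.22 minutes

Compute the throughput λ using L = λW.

Little's Law: L = λW, so λ = L/W
λ = 6.7/0.22 = 30.4545 calls/minute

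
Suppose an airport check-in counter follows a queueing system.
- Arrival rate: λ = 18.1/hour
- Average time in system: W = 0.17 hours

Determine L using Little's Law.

Little's Law: L = λW
L = 18.1 × 0.17 = 3.0770 passengers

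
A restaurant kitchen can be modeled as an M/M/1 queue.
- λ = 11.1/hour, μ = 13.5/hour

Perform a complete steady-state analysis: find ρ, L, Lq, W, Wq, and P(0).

Step 1: ρ = λ/μ = 11.1/13.5 = 0.8222
Step 2: L = λ/(μ-λ) = 11.1/2.40 = 4.6250
Step 3: Lq = λ²/(μ(μ-λ)) = 123.21/(13.5×2.40) = 3.8028
Step 4: W = 1/(μ-λ) = 1/2.40 = 0.41667
Step 5: Wq = λ/(μ(μ-λ)) = 11.1/(13.5×2.40) = 0.3426
Step 6: P(0) = 1-ρ = 0.1778
Verify: L = λW = 11.1×0.41667 = 4.6250 ✔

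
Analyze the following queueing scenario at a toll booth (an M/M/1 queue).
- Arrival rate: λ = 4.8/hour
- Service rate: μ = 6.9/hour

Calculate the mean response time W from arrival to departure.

First, compute utilization: ρ = λ/μ = 4.8/6.9 = 0.6957
For M/M/1: W = 1/(μ-λ)
W = 1/(6.9-4.8) = 1/2.10
W = 0.4762 hours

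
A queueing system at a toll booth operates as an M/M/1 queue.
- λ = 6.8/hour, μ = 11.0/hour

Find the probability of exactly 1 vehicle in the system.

ρ = λ/μ = 6.8/11.0 = 0.6182
P(n) = (1-ρ)ρⁿ
P(1) = (1-0.6182) × 0.6182^1
P(1) = 0.3818 × 0.6182
P(1) = 0.2360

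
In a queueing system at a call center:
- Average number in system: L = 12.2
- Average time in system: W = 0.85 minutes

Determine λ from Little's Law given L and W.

Little's Law: L = λW, so λ = L/W
λ = 12.2/0.85 = 14.3529 calls/minute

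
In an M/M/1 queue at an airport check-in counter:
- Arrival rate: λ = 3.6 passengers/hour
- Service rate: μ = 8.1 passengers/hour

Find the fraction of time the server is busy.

Server utilization: ρ = λ/μ
ρ = 3.6/8.1 = 0.4444
The server is busy 44.44% of the time.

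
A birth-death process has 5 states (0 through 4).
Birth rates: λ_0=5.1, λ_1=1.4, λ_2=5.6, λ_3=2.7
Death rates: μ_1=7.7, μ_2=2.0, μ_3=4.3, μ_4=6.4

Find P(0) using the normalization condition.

Ratios P(n)/P(0) = (λ₀···λₙ₋₁)/(μ₁···μₙ):
P(1)/P(0) = (5.1)/(7.7) = 0.66234
P(2)/P(0) = (5.1×1.4)/(7.7×2.0) = 0.46364
P(3)/P(0) = (5.1×1.4×5.6)/(7.7×2.0×4.3) = 0.60381
P(4)/P(0) = (5.1×1.4×5.6×2.7)/(7.7×2.0×4.3×6.4) = 0.25473

Normalization: ∑ P(n) = 1
P(0) × (1.0000 + 0.66234 + 0.46364 + 0.60381 + 0.25473) = 1
P(0) × 2.9845 = 1
P(0) = 1/2.9845 = 0.3351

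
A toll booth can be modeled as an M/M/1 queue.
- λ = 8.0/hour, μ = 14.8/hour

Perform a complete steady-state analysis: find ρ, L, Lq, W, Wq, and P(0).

Step 1: ρ = λ/μ = 8.0/14.8 = 0.5405
Step 2: L = λ/(μ-λ) = 8.0/6.80 = 1.1765
Step 3: Lq = λ²/(μ(μ-λ)) = 64.00/(14.8×6.80) = 0.6359
Step 4: W = 1/(μ-λ) = 1/6.80 = 0.14706
Step 5: Wq = λ/(μ(μ-λ)) = 8.0/(14.8×6.80) = 0.07949
Step 6: P(0) = 1-ρ = 0.4595
Verify: L = λW = 8.0×0.14706 = 1.1765 ✔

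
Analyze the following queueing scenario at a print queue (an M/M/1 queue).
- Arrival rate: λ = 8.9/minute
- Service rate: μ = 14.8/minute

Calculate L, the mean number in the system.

ρ = λ/μ = 8.9/14.8 = 0.6014
For M/M/1: L = λ/(μ-λ)
L = 8.9/(14.8-8.9) = 8.9/5.90
L = 1.5085 jobs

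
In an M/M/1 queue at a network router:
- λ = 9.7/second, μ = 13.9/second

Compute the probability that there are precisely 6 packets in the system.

ρ = λ/μ = 9.7/13.9 = 0.69784
P(n) = (1-ρ)ρⁿ
P(6) = (1-0.69784) × 0.69784^6
P(6) = 0.3022 × 0.1155
P(6) = 0.03490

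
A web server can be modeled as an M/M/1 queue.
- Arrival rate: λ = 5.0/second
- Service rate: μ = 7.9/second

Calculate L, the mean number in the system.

ρ = λ/μ = 5.0/7.9 = 0.6329
For M/M/1: L = λ/(μ-λ)
L = 5.0/(7.9-5.0) = 5.0/2.90
L = 1.7241 requests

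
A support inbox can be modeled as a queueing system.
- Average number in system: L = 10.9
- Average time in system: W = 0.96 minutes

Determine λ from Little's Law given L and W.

Little's Law: L = λW, so λ = L/W
λ = 10.9/0.96 = 11.3542 emails/minute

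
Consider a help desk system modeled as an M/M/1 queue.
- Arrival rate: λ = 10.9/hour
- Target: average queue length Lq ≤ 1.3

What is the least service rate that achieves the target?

For M/M/1: Lq = λ²/(μ(μ-λ))
Need Lq ≤ 1.3, i.e. μ(μ-λ) ≥ λ²/1.3
μ² - 10.9μ - 118.81/1.3 ≥ 0  →  μ² - 10.9μ - 91.3923 ≥ 0
Quadratic formula (positive root): μ = [λ + √(λ² + 4×91.3923)]/2
Discriminant: 118.81 + 4×91.3923 = 484.3792, √484.3792 = 22.0086
μ ≥ (10.9 + 22.0086)/2 = 16.4543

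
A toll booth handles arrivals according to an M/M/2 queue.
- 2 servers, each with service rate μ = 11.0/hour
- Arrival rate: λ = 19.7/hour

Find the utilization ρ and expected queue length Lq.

Traffic intensity: ρ = λ/(cμ) = 19.7/(2×11.0) = 0.8955
Since ρ = 0.8955 < 1, system is stable.
Offered load a = λ/μ = cρ = 19.7/11.0 = 1.7909
P₀ = [ Σₙ₌₀^1 aⁿ/n! + a^2/(2!(1-ρ)) ]⁻¹
Σ = a^0/0! + a^1/1! = 1.0000 + 1.7909 = 2.7909
a^2/(2!(1-ρ)) = 3.207355/(2 × 0.1045455) = 15.3395
P₀ = 1/(2.7909 + 15.3395) = 0.05516
Lq = P₀·a^2·ρ / (2!(1-ρ)²) = 0.0551559 × 3.20736 × 0.895455 / (2 × 0.0109298) = 7.2467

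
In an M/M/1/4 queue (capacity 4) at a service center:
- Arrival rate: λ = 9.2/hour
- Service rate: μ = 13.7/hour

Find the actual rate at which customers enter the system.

ρ = λ/μ = 9.2/13.7 = 0.67153
P₀ = (1-ρ)/(1-ρ^(K+1)) = (1-0.67153)/(1-0.67153^5) = 0.32847/0.86344 = 0.3804
P_K = P₀×ρ^K = 0.38042 × 0.67153^4 = 0.38042 × 0.20336 = 0.07736
λ_eff = λ(1-P_K) = 9.2 × (1 - 0.07736) = 9.2 × 0.92264 = 8.4883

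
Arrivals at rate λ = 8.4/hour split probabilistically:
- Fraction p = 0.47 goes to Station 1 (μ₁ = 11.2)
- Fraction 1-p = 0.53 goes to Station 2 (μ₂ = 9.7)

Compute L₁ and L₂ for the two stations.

Effective rates: λ₁ = 8.4×0.47 = 3.948, λ₂ = 8.4×0.53 = 4.452
Station 1: ρ₁ = 3.948/11.2 = 0.3525, L₁ = ρ₁/(1-ρ₁) = 0.3525/(1-0.3525) = 0.5444
Station 2: ρ₂ = 4.452/9.7 = 0.45897, L₂ = ρ₂/(1-ρ₂) = 0.45897/(1-0.45897) = 0.8483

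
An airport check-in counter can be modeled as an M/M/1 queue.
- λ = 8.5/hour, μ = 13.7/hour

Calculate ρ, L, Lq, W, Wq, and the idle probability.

Step 1: ρ = λ/μ = 8.5/13.7 = 0.6204
Step 2: L = λ/(μ-λ) = 8.5/5.20 = 1.6346
Step 3: Lq = λ²/(μ(μ-λ)) = 72.25/(13.7×5.20) = 1.0142
Step 4: W = 1/(μ-λ) = 1/5.20 = 0.19231
Step 5: Wq = λ/(μ(μ-λ)) = 8.5/(13.7×5.20) = 0.1193
Step 6: P(0) = 1-ρ = 0.3796
Verify: L = λW = 8.5×0.19231 = 1.6346 ✔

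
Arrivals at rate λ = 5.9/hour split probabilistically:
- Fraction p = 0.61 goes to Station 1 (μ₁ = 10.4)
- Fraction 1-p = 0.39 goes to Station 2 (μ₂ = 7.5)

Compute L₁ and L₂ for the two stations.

Effective rates: λ₁ = 5.9×0.61 = 3.599, λ₂ = 5.9×0.39 = 2.301
Station 1: ρ₁ = 3.599/10.4 = 0.34606, L₁ = ρ₁/(1-ρ₁) = 0.34606/(1-0.34606) = 0.5292
Station 2: ρ₂ = 2.301/7.5 = 0.3068, L₂ = ρ₂/(1-ρ₂) = 0.3068/(1-0.3068) = 0.4426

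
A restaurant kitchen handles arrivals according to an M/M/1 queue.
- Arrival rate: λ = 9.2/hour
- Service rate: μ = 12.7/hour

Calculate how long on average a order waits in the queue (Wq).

First, compute utilization: ρ = λ/μ = 9.2/12.7 = 0.7244
For M/M/1: Wq = λ/(μ(μ-λ))
Wq = 9.2/(12.7 × (12.7-9.2))
Wq = 9.2/(12.7 × 3.50)
Wq = 0.2070 hours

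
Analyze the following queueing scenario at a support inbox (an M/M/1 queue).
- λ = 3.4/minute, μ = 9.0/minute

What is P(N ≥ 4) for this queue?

ρ = λ/μ = 3.4/9.0 = 0.3778
P(N ≥ n) = ρⁿ
P(N ≥ 4) = 0.3778^4
P(N ≥ 4) = 0.02037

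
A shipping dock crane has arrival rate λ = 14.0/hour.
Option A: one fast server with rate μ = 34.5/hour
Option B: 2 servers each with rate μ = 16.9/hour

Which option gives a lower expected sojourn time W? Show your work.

Option A: single server μ = 34.5 (M/M/1)
  ρ_A = 14.0/34.5 = 0.4058
  W_A = 1/(μ-λ) = 1/(34.5-14.0) = 1/20.50 = 0.04878

Option B: 2 servers μ = 16.9 (M/M/2)
  ρ_B = λ/(cμ) = 14.0/(2×16.9) = 0.4142
  Offered load a = λ/μ = cρ = 14.0/16.9 = 0.8284
  P₀ = [ Σₙ₌₀^1 aⁿ/n! + a^2/(2!(1-ρ)) ]⁻¹
  Σ = a^0/0! + a^1/1! = 1.0000 + 0.8284 = 1.8284
  a^2/(2!(1-ρ)) = 0.68625/(2 × 0.58580) = 0.5857
  P₀ = 1/(1.8284 + 0.5857) = 0.4142
  Lq = P₀·a^2·ρ / (2!(1-ρ)²) = 0.41423 × 0.68625 × 0.41420 / (2 × 0.34316) = 0.1716
  Wq_B = Lq/λ = 0.17156/14.0 = 0.012254
  W_B = Wq_B + 1/μ = 0.012254 + 0.059172 = 0.07143

Since W_A = 0.04878 < W_B = 0.07143, Option A (single fast server) has the shorter time in system.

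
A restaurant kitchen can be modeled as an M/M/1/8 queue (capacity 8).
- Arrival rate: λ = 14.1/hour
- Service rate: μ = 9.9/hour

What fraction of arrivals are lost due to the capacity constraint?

ρ = λ/μ = 14.1/9.9 = 1.424242
P₀ = (1-ρ)/(1-ρ^(K+1)) = (1-1.424242)/(1-1.424242^9) = -0.4242/-23.1132 = 0.01835
P_K = P₀×ρ^K = 0.018355 × 1.424242^8 = 0.018355 × 16.9305 = 0.3108
Blocking probability = 31.08%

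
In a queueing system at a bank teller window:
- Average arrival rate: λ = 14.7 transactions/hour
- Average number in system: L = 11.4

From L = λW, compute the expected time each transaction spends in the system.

Little's Law: L = λW, so W = L/λ
W = 11.4/14.7 = 0.7755 hours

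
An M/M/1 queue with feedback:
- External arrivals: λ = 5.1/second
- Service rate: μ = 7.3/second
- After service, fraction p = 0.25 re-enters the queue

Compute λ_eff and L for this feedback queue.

Effective arrival rate: λ_eff = λ/(1-p) = 5.1/(1-0.25) = 5.1/0.75 = 6.8000
ρ = λ_eff/μ = 6.8000/7.3 = 0.931507
L = ρ/(1-ρ) = 0.931507/(1-0.931507) = 13.6000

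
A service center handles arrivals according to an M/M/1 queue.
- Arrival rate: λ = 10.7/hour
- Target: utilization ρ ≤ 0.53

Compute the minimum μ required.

ρ = λ/μ, so μ = λ/ρ
μ ≥ 10.7/0.53 = 20.1887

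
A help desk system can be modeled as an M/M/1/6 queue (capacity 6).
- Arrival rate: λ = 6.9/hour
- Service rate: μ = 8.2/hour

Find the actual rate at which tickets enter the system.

ρ = λ/μ = 6.9/8.2 = 0.84146
P₀ = (1-ρ)/(1-ρ^(K+1)) = (1-0.84146)/(1-0.84146^7) = 0.15854/0.70130 = 0.2261
P_K = P₀×ρ^K = 0.22607 × 0.84146^6 = 0.22607 × 0.35498 = 0.08025
λ_eff = λ(1-P_K) = 6.9 × (1 - 0.08025) = 6.9 × 0.91975 = 6.3463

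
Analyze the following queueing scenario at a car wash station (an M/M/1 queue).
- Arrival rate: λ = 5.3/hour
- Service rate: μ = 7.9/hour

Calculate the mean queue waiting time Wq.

First, compute utilization: ρ = λ/μ = 5.3/7.9 = 0.6709
For M/M/1: Wq = λ/(μ(μ-λ))
Wq = 5.3/(7.9 × (7.9-5.3))
Wq = 5.3/(7.9 × 2.60)
Wq = 0.2580 hours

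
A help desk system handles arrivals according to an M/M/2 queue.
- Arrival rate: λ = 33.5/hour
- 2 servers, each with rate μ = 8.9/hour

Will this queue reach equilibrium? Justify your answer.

Stability requires ρ = λ/(cμ) < 1
ρ = 33.5/(2 × 8.9) = 33.5/17.80 = 1.8820
Since 1.8820 ≥ 1, the system is UNSTABLE.
Need c > λ/μ = 33.5/8.9 = 3.76.
Minimum servers needed: c = 4.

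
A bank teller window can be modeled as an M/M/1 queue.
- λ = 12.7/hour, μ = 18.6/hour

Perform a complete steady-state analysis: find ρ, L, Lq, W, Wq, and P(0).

Step 1: ρ = λ/μ = 12.7/18.6 = 0.6828
Step 2: L = λ/(μ-λ) = 12.7/5.90 = 2.1525
Step 3: Lq = λ²/(μ(μ-λ)) = 161.29/(18.6×5.90) = 1.4697
Step 4: W = 1/(μ-λ) = 1/5.90 = 0.16949
Step 5: Wq = λ/(μ(μ-λ)) = 12.7/(18.6×5.90) = 0.1157
Step 6: P(0) = 1-ρ = 0.3172
Verify: L = λW = 12.7×0.16949 = 2.1525 ✔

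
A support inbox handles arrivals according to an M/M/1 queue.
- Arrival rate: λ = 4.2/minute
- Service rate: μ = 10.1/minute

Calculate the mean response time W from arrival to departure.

First, compute utilization: ρ = λ/μ = 4.2/10.1 = 0.4158
For M/M/1: W = 1/(μ-λ)
W = 1/(10.1-4.2) = 1/5.90
W = 0.1695 minutes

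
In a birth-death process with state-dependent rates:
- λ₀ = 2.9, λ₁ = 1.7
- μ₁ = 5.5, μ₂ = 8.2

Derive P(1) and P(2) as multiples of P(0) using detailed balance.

Balance equations:
State 0: λ₀P₀ = μ₁P₁ → P₁ = (λ₀/μ₁)P₀ = (2.9/5.5)P₀ = 0.5273P₀
State 1: P₂ = (λ₀λ₁)/(μ₁μ₂)P₀ = (2.9×1.7)/(5.5×8.2)P₀ = 0.1093P₀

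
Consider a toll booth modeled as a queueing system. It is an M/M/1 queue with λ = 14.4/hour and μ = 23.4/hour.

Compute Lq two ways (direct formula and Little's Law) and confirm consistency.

Method 1 (direct): Lq = λ²/(μ(μ-λ)) = 207.36/(23.4 × 9.00) = 0.9846

Method 2 (Little's Law):
W = 1/(μ-λ) = 1/9.00 = 0.111111
Wq = W - 1/μ = 0.111111 - 0.0427350 = 0.068376
Lq = λWq = 14.4 × 0.068376 = 0.9846 ✔ (matches Method 1)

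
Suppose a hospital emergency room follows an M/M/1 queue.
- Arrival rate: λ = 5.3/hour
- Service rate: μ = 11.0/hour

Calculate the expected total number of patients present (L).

ρ = λ/μ = 5.3/11.0 = 0.4818
For M/M/1: L = λ/(μ-λ)
L = 5.3/(11.0-5.3) = 5.3/5.70
L = 0.9298 patients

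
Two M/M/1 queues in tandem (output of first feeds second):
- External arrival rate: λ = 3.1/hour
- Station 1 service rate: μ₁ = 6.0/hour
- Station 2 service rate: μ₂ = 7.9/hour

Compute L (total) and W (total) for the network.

By Jackson's theorem, each station behaves as independent M/M/1.
Station 1: ρ₁ = 3.1/6.0 = 0.5167, L₁ = ρ₁/(1-ρ₁) = λ/(μ₁-λ) = 3.1/2.90 = 1.0690
Station 2: ρ₂ = 3.1/7.9 = 0.3924, L₂ = ρ₂/(1-ρ₂) = λ/(μ₂-λ) = 3.1/4.80 = 0.6458
Total: L = L₁ + L₂ = 1.0690 + 0.6458 = 1.7148
W = L/λ = 1.7148/3.1 = 0.5532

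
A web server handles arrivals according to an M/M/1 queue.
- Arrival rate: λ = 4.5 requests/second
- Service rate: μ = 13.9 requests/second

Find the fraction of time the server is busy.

Server utilization: ρ = λ/μ
ρ = 4.5/13.9 = 0.3237
The server is busy 32.37% of the time.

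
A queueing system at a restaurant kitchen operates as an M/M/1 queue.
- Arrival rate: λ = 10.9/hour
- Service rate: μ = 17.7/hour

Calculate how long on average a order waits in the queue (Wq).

First, compute utilization: ρ = λ/μ = 10.9/17.7 = 0.6158
For M/M/1: Wq = λ/(μ(μ-λ))
Wq = 10.9/(17.7 × (17.7-10.9))
Wq = 10.9/(17.7 × 6.80)
Wq = 0.09056 hours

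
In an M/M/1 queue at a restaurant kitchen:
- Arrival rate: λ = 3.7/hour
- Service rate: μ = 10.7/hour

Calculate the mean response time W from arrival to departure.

First, compute utilization: ρ = λ/μ = 3.7/10.7 = 0.3458
For M/M/1: W = 1/(μ-λ)
W = 1/(10.7-3.7) = 1/7.00
W = 0.1429 hours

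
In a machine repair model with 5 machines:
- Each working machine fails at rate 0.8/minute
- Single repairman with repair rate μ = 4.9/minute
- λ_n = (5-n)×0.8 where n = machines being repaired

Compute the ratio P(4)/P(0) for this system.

P(4)/P(0) = ∏_{i=0}^{4-1} λ_i/μ_{i+1}
= (5-0)×0.8/4.9 × (5-1)×0.8/4.9 × (5-2)×0.8/4.9 × (5-3)×0.8/4.9
= 0.08526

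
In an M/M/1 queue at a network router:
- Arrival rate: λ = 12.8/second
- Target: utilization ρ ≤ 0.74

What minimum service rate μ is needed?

ρ = λ/μ, so μ = λ/ρ
μ ≥ 12.8/0.74 = 17.2973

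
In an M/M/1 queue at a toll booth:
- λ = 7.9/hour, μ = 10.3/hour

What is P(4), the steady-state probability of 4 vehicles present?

ρ = λ/μ = 7.9/10.3 = 0.7670
P(n) = (1-ρ)ρⁿ
P(4) = (1-0.7670) × 0.7670^4
P(4) = 0.2330 × 0.3461
P(4) = 0.08064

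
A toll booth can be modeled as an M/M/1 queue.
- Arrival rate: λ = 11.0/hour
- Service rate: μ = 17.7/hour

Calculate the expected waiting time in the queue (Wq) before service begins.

First, compute utilization: ρ = λ/μ = 11.0/17.7 = 0.6215
For M/M/1: Wq = λ/(μ(μ-λ))
Wq = 11.0/(17.7 × (17.7-11.0))
Wq = 11.0/(17.7 × 6.70)
Wq = 0.09276 hours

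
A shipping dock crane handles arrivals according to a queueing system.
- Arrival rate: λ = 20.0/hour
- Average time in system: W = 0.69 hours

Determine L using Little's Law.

Little's Law: L = λW
L = 20.0 × 0.69 = 13.8000 containers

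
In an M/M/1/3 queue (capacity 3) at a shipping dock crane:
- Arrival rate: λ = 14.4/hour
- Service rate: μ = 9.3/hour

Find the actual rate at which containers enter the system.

ρ = λ/μ = 14.4/9.3 = 1.5484
P₀ = (1-ρ)/(1-ρ^(K+1)) = (1-1.5484)/(1-1.5484^4) = -0.5484/-4.7482 = 0.1155
P_K = P₀×ρ^K = 0.1155 × 1.5484^3 = 0.1155 × 3.7124 = 0.4288
λ_eff = λ(1-P_K) = 14.4 × (1 - 0.42876) = 14.4 × 0.57124 = 8.2259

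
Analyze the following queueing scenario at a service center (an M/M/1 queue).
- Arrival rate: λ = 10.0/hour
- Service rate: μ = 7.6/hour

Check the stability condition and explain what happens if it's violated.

Stability requires ρ = λ/(cμ) < 1
ρ = 10.0/(1 × 7.6) = 10.0/7.60 = 1.3158
Since 1.3158 ≥ 1, the system is UNSTABLE.
Queue grows without bound. Need μ > λ = 10.0.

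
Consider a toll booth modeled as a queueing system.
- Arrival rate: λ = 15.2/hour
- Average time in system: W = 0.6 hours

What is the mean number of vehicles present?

Little's Law: L = λW
L = 15.2 × 0.6 = 9.1200 vehicles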